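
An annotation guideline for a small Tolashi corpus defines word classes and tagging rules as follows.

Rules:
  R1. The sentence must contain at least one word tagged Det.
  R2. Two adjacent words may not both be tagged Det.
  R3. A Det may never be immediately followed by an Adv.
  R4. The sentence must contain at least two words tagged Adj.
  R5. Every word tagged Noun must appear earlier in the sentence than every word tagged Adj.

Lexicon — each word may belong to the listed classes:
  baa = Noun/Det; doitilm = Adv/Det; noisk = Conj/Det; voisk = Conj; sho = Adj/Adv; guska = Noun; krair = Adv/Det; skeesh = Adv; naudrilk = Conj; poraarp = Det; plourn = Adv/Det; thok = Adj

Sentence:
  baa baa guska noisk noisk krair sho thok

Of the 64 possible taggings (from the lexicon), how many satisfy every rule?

Candidates per position — 1:baa {Noun,Det}; 2:baa {Noun,Det}; 3:guska {Noun}; 4:noisk {Conj,Det}; 5:noisk {Conj,Det}; 6:krair {Adv,Det}; 7:sho {Adj,Adv}; 8:thok {Adj}.
There are 64 candidate sequences in total.
Checking each against the rules leaves 11 sequences.
Count = 11.

11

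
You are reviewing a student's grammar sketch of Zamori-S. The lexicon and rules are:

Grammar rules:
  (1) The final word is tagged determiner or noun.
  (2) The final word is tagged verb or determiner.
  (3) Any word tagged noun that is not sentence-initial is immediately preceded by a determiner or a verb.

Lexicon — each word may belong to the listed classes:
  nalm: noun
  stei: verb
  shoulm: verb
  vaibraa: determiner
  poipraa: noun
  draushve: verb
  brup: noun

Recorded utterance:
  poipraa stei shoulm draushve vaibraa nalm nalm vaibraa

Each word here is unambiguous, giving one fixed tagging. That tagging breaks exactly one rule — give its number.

Fixed tagging: noun verb verb verb determiner noun noun determiner.
Rule check: R1 pass, R2 pass, R3 fail.
Only rule 3 fails.

3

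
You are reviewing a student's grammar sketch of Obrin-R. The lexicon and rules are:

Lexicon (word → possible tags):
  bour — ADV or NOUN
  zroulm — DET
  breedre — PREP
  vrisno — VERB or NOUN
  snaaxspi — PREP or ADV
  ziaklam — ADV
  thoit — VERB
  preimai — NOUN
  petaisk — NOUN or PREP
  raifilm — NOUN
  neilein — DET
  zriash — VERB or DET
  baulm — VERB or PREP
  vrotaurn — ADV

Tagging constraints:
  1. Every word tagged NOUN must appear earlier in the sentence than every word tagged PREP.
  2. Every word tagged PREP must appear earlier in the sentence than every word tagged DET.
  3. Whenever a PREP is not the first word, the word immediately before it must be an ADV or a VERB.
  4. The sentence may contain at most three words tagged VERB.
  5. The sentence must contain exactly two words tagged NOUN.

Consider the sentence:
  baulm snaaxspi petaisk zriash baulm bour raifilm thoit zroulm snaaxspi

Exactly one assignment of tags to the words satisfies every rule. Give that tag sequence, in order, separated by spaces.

VERB ADV NOUN DET VERB ADV NOUN VERB DET ADV

Candidates per position — 1:baulm {VERB,PREP}; 2:snaaxspi {PREP,ADV}; 3:petaisk {NOUN,PREP}; 4:zriash {VERB,DET}; 5:baulm {VERB,PREP}; 6:bour {ADV,NOUN}; 7:raifilm {NOUN}; 8:thoit {VERB}; 9:zroulm {DET}; 10:snaaxspi {PREP,ADV}.
Position 1: tagging it PREP would leave rule 1 unsatisfiable, so it must be VERB.
Position 2: tagging it PREP would leave rule 1 unsatisfiable, so it must be ADV.
Position 3: tagging it PREP would leave rule 1 unsatisfiable, so it must be NOUN.
Position 5: tagging it PREP would leave rule 1 unsatisfiable, so it must be VERB.
Position 6: tagging it NOUN would leave rule 5 unsatisfiable, so it must be ADV.
Position 10: tagging it PREP would leave rule 2 unsatisfiable, so it must be ADV.
Position 4: tagging it VERB would leave rule 4 unsatisfiable, so it must be DET.
The unique satisfying tagging is: VERB ADV NOUN DET VERB ADV NOUN VERB DET ADV.
Check: rule 1 ok; rule 2 ok; rule 3 ok; rule 4 ok; rule 5 ok.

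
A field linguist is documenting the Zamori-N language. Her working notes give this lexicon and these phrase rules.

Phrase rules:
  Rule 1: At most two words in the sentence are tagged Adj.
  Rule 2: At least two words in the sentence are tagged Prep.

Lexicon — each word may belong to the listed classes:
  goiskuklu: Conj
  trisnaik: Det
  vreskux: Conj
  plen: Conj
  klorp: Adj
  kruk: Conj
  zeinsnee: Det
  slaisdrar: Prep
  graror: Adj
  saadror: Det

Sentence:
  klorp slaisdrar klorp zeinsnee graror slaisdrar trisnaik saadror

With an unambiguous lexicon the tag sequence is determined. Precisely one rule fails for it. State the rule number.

1

Fixed tagging: Adj Prep Adj Det Adj Prep Det Det.
Checking each rule: R1 fail, R2 pass.
Only rule 1 fails.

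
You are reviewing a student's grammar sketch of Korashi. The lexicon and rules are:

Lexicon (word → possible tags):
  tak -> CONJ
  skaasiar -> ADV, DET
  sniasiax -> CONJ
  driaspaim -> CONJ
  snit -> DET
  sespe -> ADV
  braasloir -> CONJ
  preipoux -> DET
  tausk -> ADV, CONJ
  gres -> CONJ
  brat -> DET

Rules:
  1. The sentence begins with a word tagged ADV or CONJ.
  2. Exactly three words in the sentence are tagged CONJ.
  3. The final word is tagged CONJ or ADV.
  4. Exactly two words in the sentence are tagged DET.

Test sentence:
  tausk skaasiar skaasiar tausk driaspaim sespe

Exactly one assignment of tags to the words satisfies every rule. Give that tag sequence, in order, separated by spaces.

Candidates per position — 1:tausk {ADV,CONJ}; 2:skaasiar {ADV,DET}; 3:skaasiar {ADV,DET}; 4:tausk {ADV,CONJ}; 5:driaspaim {CONJ}; 6:sespe {ADV}.
At position 1, choosing ADV makes rule 2 impossible to satisfy; hence CONJ.
At position 2, choosing ADV makes rule 4 impossible to satisfy; hence DET.
At position 3, choosing ADV makes rule 4 impossible to satisfy; hence DET.
At position 4, choosing ADV makes rule 2 impossible to satisfy; hence CONJ.
So the tagging must be: CONJ DET DET CONJ CONJ ADV.
Checking: rule 1 satisfied; rule 2 satisfied; rule 3 satisfied; rule 4 satisfied.

CONJ DET DET CONJ CONJ ADV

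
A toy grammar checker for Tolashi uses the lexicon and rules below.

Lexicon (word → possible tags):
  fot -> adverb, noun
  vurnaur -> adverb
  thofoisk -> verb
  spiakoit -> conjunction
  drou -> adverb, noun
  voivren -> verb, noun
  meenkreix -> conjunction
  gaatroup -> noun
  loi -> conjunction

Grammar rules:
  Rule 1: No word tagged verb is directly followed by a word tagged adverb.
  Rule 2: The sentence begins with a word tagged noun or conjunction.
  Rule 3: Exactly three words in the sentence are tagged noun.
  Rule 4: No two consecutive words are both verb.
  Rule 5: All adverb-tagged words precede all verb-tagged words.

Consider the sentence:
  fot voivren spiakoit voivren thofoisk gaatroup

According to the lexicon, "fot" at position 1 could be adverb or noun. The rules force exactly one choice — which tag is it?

Candidates per position — 1:fot {adverb,noun}; 2:voivren {verb,noun}; 3:spiakoit {conjunction}; 4:voivren {verb,noun}; 5:thofoisk {verb}; 6:gaatroup {noun}.
Position 1: tagging it adverb would leave rule 2 unsatisfiable, so it must be noun.
Position 4: tagging it verb would leave rule 4 unsatisfiable, so it must be noun.
Position 2: tagging it noun would leave rule 3 unsatisfiable, so it must be verb.
That leaves exactly one tagging: noun verb conjunction noun verb noun.
Rule-by-rule: rule 1 satisfied; rule 2 satisfied; rule 3 satisfied; rule 4 satisfied; rule 5 satisfied.

noun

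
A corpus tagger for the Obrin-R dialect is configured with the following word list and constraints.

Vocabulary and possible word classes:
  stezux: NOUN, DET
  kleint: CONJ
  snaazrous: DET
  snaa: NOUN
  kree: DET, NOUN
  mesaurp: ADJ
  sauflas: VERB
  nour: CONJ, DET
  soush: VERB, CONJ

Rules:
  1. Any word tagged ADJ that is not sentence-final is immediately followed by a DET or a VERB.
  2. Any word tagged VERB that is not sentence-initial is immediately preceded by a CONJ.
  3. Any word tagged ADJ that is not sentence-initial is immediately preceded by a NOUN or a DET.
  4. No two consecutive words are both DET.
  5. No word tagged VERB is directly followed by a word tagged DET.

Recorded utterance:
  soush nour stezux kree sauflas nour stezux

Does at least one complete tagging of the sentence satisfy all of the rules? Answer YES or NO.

Candidates per position — 1:soush {VERB,CONJ}; 2:nour {CONJ,DET}; 3:stezux {NOUN,DET}; 4:kree {DET,NOUN}; 5:sauflas {VERB}; 6:nour {CONJ,DET}; 7:stezux {NOUN,DET}.
Rule 2 cannot be satisfied by any choice of tags from the lexicon.
So there is no consistent tagging.

NO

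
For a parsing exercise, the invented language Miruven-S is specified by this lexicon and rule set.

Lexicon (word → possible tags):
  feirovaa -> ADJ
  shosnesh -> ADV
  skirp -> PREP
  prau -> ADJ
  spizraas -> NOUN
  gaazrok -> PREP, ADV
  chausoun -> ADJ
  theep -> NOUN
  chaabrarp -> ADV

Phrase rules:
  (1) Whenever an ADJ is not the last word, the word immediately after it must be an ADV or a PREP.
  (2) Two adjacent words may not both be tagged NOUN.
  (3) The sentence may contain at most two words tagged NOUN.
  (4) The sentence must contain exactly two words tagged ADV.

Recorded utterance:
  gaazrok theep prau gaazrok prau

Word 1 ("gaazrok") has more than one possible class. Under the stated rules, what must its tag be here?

ADV

Candidates per position — 1:gaazrok {PREP,ADV}; 2:theep {NOUN}; 3:prau {ADJ}; 4:gaazrok {PREP,ADV}; 5:prau {ADJ}.
Word 1 cannot be PREP — rule 4 would then fail for every completion. It is ADV.
Word 4 cannot be PREP — rule 4 would then fail for every completion. It is ADV.
So the tagging must be: ADV NOUN ADJ ADV ADJ.
Checking: rule 1 ✓; rule 2 ✓; rule 3 ✓; rule 4 ✓.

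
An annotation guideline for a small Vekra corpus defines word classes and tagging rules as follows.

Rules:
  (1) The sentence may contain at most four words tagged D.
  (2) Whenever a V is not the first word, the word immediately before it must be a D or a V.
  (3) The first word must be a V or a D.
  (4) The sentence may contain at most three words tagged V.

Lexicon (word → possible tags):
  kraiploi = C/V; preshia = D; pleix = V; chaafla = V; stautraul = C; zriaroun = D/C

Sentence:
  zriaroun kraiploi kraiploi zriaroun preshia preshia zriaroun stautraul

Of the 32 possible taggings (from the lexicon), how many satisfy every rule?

9

Candidates per position — 1:zriaroun {D,C}; 2:kraiploi {C,V}; 3:kraiploi {C,V}; 4:zriaroun {D,C}; 5:preshia {D}; 6:preshia {D}; 7:zriaroun {D,C}; 8:stautraul {C}.
There are 32 candidate sequences in total.
Checking each against the rules leaves 9 sequences.
Count = 9.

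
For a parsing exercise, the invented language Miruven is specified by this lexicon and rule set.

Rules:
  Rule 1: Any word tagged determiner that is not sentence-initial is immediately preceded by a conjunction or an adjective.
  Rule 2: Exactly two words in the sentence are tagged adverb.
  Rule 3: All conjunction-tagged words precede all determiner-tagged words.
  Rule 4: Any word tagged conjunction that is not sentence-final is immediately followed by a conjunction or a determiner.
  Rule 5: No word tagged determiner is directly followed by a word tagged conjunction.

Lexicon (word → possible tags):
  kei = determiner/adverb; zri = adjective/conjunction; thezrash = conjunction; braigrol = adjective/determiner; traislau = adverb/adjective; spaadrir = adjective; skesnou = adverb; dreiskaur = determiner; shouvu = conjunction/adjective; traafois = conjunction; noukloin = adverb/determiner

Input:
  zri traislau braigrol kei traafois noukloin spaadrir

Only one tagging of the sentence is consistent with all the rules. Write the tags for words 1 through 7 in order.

adjective adverb adjective adverb conjunction determiner adjective

Candidates per position — 1:zri {adjective,conjunction}; 2:traislau {adverb,adjective}; 3:braigrol {adjective,determiner}; 4:kei {determiner,adverb}; 5:traafois {conjunction}; 6:noukloin {adverb,determiner}; 7:spaadrir {adjective}.
Word 1 cannot be conjunction — rule 4 would then fail for every completion. It is adjective.
Word 3 cannot be determiner — rule 3 would then fail for every completion. It is adjective.
Word 4 cannot be determiner — rule 3 would then fail for every completion. It is adverb.
Word 6 cannot be adverb — rule 4 would then fail for every completion. It is determiner.
Word 2 cannot be adjective — rule 2 would then fail for every completion. It is adverb.
So the tagging must be: adjective adverb adjective adverb conjunction determiner adjective.
Rule-by-rule: rule 1 holds; rule 2 holds; rule 3 holds; rule 4 holds; rule 5 holds.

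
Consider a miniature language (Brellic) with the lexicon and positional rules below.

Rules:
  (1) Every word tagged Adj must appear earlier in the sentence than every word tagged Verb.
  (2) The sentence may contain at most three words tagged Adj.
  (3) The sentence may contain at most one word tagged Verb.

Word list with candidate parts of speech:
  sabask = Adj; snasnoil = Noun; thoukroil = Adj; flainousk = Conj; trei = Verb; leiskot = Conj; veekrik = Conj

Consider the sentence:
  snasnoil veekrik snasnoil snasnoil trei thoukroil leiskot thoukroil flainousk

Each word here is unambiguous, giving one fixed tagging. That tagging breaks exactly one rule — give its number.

Fixed tagging: Noun Conj Noun Noun Verb Adj Conj Adj Conj.
Rule check: R1 fails, R2 ok, R3 ok.
Only rule 1 fails.

1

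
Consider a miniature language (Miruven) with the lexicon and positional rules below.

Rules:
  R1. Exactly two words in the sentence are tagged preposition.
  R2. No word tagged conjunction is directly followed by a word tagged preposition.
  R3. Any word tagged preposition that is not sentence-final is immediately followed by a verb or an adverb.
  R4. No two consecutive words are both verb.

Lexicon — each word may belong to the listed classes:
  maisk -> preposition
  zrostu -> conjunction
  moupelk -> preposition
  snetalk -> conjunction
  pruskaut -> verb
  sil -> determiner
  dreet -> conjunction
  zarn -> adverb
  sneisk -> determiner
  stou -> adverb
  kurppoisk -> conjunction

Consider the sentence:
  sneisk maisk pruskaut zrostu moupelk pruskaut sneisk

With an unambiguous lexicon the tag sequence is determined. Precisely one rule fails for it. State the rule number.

2

Fixed tagging: determiner preposition verb conjunction preposition verb determiner.
Checking each rule: R1 pass, R2 fail, R3 pass, R4 pass.
Only rule 2 fails.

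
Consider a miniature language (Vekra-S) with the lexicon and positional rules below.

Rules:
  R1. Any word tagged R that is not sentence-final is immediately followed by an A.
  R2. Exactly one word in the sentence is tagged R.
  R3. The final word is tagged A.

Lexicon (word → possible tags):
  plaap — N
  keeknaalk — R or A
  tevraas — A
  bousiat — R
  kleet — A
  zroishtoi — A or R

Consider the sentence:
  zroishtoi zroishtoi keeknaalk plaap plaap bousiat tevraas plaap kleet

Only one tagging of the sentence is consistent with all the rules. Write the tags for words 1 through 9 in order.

A A A N N R A N A

Candidates per position — 1:zroishtoi {A,R}; 2:zroishtoi {A,R}; 3:keeknaalk {R,A}; 4:plaap {N}; 5:plaap {N}; 6:bousiat {R}; 7:tevraas {A}; 8:plaap {N}; 9:kleet {A}.
Position 1: R is ruled out by rule 2; that leaves A.
Position 2: R is ruled out by rule 2; that leaves A.
Position 3: R is ruled out by rule 1; that leaves A.
So the tagging must be: A A A N N R A N A.
Checking: rule 1 ✓; rule 2 ✓; rule 3 ✓.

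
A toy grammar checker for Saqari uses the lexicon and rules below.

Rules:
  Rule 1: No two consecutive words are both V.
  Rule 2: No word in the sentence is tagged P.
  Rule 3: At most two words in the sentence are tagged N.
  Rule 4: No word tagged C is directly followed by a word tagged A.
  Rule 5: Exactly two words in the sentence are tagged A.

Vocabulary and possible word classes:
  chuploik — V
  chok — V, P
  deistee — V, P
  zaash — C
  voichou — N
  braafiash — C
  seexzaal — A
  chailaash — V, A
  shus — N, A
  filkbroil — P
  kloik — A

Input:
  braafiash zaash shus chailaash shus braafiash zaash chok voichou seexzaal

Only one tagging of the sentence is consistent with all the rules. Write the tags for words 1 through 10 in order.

C C N V A C C V N A

Candidates per position — 1:braafiash {C}; 2:zaash {C}; 3:shus {N,A}; 4:chailaash {V,A}; 5:shus {N,A}; 6:braafiash {C}; 7:zaash {C}; 8:chok {V,P}; 9:voichou {N}; 10:seexzaal {A}.
Word 3 cannot be A — rule 4 would then fail for every completion. It is N.
Word 5 cannot be N — rule 3 would then fail for every completion. It is A.
Word 8 cannot be P — rule 2 would then fail for every completion. It is V.
Word 4 cannot be A — rule 5 would then fail for every completion. It is V.
The unique satisfying tagging is: C C N V A C C V N A.
Verifying each rule — rule 1 ok; rule 2 ok; rule 3 ok; rule 4 ok; rule 5 ok.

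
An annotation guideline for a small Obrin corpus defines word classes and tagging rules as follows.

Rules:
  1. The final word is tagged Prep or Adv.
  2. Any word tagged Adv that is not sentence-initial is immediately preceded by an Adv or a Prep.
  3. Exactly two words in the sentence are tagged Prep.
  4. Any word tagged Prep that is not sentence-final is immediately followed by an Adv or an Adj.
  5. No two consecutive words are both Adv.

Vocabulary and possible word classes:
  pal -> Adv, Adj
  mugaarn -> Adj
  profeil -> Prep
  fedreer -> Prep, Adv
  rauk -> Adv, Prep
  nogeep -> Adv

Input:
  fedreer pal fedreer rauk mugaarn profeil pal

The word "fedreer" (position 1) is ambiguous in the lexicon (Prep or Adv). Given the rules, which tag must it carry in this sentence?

Adv

Candidates per position — 1:fedreer {Prep,Adv}; 2:pal {Adv,Adj}; 3:fedreer {Prep,Adv}; 4:rauk {Adv,Prep}; 5:mugaarn {Adj}; 6:profeil {Prep}; 7:pal {Adv,Adj}.
If word 7 were Adj, no tagging could satisfy rule 1; so word 7 is Adv.
Position 1: the remaining choice is settled jointly with positions 2, 3, 4 — only Adv at position 1 is part of a tagging that satisfies every rule.
That leaves exactly one tagging: Adv Adj Prep Adv Adj Prep Adv.
Check: rule 1 ✓; rule 2 ✓; rule 3 ✓; rule 4 ✓; rule 5 ✓.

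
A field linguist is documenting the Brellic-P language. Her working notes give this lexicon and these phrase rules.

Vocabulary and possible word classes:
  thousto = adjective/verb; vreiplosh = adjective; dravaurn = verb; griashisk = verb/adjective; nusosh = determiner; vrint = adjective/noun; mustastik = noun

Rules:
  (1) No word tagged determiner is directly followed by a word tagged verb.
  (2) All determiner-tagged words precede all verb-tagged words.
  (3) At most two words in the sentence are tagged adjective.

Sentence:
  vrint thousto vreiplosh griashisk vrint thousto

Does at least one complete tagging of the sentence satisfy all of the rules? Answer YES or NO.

Candidates per position — 1:vrint {adjective,noun}; 2:thousto {adjective,verb}; 3:vreiplosh {adjective}; 4:griashisk {verb,adjective}; 5:vrint {adjective,noun}; 6:thousto {adjective,verb}.
One satisfying assignment: noun adjective adjective verb noun verb.
Checking: rule 1 satisfied; rule 2 satisfied; rule 3 satisfied.

YES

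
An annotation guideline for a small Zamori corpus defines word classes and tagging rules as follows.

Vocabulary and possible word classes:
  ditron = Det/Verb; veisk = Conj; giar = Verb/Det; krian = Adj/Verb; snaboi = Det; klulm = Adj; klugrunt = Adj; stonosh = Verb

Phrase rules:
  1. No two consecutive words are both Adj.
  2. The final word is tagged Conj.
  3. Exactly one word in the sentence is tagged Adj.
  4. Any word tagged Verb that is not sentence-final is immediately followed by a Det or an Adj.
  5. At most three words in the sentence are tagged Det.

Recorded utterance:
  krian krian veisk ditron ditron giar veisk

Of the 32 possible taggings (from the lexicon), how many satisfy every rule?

Candidates per position — 1:krian {Adj,Verb}; 2:krian {Adj,Verb}; 3:veisk {Conj}; 4:ditron {Det,Verb}; 5:ditron {Det,Verb}; 6:giar {Verb,Det}; 7:veisk {Conj}.
There are 32 candidate sequences in total.
The sequences that satisfy every rule: Verb Adj Conj Det Det Det Conj; Verb Adj Conj Det Verb Det Conj; Verb Adj Conj Verb Det Det Conj.
Count = 3.

3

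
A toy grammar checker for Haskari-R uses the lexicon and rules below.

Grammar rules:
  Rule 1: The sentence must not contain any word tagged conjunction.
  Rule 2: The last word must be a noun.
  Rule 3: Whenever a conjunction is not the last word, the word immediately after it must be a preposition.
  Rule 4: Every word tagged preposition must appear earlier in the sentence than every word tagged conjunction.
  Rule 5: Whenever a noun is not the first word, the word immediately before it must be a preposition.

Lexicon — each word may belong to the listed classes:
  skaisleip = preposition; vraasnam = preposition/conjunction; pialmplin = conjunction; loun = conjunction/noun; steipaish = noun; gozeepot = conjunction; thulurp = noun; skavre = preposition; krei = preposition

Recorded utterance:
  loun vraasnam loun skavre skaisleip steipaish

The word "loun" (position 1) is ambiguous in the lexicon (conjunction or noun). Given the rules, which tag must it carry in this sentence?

Candidates per position — 1:loun {conjunction,noun}; 2:vraasnam {preposition,conjunction}; 3:loun {conjunction,noun}; 4:skavre {preposition}; 5:skaisleip {preposition}; 6:steipaish {noun}.
At position 1, choosing conjunction makes rule 1 impossible to satisfy; hence noun.
At position 2, choosing conjunction makes rule 1 impossible to satisfy; hence preposition.
At position 3, choosing conjunction makes rule 1 impossible to satisfy; hence noun.
So the tagging must be: noun preposition noun preposition preposition noun.
Checking: rule 1 ok; rule 2 ok; rule 3 ok; rule 4 ok; rule 5 ok.

noun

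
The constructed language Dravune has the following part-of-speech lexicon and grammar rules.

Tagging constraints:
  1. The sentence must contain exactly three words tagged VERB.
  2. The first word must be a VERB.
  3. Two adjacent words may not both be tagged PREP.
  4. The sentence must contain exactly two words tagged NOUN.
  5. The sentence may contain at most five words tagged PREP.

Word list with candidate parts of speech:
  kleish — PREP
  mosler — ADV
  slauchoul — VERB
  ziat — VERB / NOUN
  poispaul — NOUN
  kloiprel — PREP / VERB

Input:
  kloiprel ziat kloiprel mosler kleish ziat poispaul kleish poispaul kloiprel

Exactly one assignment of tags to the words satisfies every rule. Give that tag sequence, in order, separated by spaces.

Candidates per position — 1:kloiprel {PREP,VERB}; 2:ziat {VERB,NOUN}; 3:kloiprel {PREP,VERB}; 4:mosler {ADV}; 5:kleish {PREP}; 6:ziat {VERB,NOUN}; 7:poispaul {NOUN}; 8:kleish {PREP}; 9:poispaul {NOUN}; 10:kloiprel {PREP,VERB}.
At position 1, choosing PREP makes rule 2 impossible to satisfy; hence VERB.
At position 2, choosing NOUN makes rule 4 impossible to satisfy; hence VERB.
At position 6, choosing NOUN makes rule 4 impossible to satisfy; hence VERB.
At position 10, choosing VERB makes rule 1 impossible to satisfy; hence PREP.
At position 3, choosing VERB makes rule 1 impossible to satisfy; hence PREP.
The only consistent sequence is: VERB VERB PREP ADV PREP VERB NOUN PREP NOUN PREP.
Checking: rule 1 ✓; rule 2 ✓; rule 3 ✓; rule 4 ✓; rule 5 ✓.

VERB VERB PREP ADV PREP VERB NOUN PREP NOUN PREP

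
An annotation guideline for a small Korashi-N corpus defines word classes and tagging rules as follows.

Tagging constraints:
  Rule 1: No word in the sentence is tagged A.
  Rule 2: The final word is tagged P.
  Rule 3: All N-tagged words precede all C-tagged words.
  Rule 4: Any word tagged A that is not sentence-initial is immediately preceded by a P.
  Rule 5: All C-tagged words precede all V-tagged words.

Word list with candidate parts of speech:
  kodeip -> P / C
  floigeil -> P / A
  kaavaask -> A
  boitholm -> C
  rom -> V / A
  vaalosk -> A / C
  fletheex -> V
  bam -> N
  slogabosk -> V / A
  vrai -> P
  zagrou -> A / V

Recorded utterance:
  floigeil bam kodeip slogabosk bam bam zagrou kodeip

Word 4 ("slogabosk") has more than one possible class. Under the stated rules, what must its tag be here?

Candidates per position — 1:floigeil {P,A}; 2:bam {N}; 3:kodeip {P,C}; 4:slogabosk {V,A}; 5:bam {N}; 6:bam {N}; 7:zagrou {A,V}; 8:kodeip {P,C}.
Word 1 cannot be A — rule 1 would then fail for every completion. It is P.
Word 3 cannot be C — rule 3 would then fail for every completion. It is P.
Word 4 cannot be A — rule 1 would then fail for every completion. It is V.
Word 7 cannot be A — rule 1 would then fail for every completion. It is V.
Word 8 cannot be C — rule 2 would then fail for every completion. It is P.
That leaves exactly one tagging: P N P V N N V P.
Rule-by-rule: rule 1 holds; rule 2 holds; rule 3 holds; rule 4 holds; rule 5 holds.

V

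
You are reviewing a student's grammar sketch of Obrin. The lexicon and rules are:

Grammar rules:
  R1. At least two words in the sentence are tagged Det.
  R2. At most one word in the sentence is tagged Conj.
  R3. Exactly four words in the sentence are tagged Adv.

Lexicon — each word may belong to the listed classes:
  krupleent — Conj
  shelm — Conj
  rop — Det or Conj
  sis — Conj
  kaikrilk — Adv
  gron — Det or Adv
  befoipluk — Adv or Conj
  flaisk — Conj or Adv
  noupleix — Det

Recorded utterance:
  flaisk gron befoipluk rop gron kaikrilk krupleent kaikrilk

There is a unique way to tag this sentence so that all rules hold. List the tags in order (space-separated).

Adv Det Adv Det Det Adv Conj Adv

Candidates per position — 1:flaisk {Conj,Adv}; 2:gron {Det,Adv}; 3:befoipluk {Adv,Conj}; 4:rop {Det,Conj}; 5:gron {Det,Adv}; 6:kaikrilk {Adv}; 7:krupleent {Conj}; 8:kaikrilk {Adv}.
If word 1 were Conj, no tagging could satisfy rule 2; so word 1 is Adv.
If word 3 were Conj, no tagging could satisfy rule 2; so word 3 is Adv.
If word 4 were Conj, no tagging could satisfy rule 2; so word 4 is Det.
If word 5 were Adv, no tagging could satisfy rule 3; so word 5 is Det.
If word 2 were Adv, no tagging could satisfy rule 3; so word 2 is Det.
So the tagging must be: Adv Det Adv Det Det Adv Conj Adv.
Verifying each rule — rule 1 holds; rule 2 holds; rule 3 holds.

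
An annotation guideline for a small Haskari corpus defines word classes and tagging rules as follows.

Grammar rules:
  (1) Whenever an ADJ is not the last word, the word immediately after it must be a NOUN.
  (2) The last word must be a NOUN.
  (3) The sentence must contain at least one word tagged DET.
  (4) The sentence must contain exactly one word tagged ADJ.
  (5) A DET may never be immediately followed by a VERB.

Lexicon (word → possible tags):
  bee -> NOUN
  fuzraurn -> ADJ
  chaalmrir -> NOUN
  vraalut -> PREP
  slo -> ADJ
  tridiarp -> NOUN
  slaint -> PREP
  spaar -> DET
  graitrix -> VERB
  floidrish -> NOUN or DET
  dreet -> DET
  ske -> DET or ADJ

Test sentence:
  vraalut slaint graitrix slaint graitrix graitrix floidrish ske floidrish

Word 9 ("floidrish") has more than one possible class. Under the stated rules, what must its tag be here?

Candidates per position — 1:vraalut {PREP}; 2:slaint {PREP}; 3:graitrix {VERB}; 4:slaint {PREP}; 5:graitrix {VERB}; 6:graitrix {VERB}; 7:floidrish {NOUN,DET}; 8:ske {DET,ADJ}; 9:floidrish {NOUN,DET}.
Word 8 cannot be DET — rule 4 would then fail for every completion. It is ADJ.
Word 9 cannot be DET — rule 1 would then fail for every completion. It is NOUN.
Word 7 cannot be NOUN — rule 3 would then fail for every completion. It is DET.
That leaves exactly one tagging: PREP PREP VERB PREP VERB VERB DET ADJ NOUN.
Check: rule 1 satisfied; rule 2 satisfied; rule 3 satisfied; rule 4 satisfied; rule 5 satisfied.

NOUN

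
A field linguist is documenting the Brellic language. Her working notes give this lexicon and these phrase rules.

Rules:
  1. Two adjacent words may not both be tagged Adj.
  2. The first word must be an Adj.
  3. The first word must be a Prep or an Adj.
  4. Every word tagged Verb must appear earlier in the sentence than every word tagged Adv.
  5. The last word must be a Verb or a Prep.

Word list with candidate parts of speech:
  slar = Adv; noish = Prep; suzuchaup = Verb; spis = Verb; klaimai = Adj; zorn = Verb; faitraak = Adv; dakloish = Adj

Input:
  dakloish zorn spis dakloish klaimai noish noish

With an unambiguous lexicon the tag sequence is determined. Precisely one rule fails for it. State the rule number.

1

Fixed tagging: Adj Verb Verb Adj Adj Prep Prep.
Applying the rules: R1 violated, R2 holds, R3 holds, R4 holds, R5 holds.
Only rule 1 fails.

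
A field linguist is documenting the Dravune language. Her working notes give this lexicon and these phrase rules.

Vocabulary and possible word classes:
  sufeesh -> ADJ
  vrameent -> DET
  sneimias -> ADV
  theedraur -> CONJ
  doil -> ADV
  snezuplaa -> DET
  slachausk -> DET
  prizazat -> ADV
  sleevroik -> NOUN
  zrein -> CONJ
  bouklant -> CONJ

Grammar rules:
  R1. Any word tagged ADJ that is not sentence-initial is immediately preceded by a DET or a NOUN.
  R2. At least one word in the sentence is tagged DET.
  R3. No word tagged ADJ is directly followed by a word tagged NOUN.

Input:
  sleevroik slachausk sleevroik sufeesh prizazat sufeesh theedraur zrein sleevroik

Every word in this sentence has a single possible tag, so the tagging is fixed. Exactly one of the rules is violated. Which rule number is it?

Fixed tagging: NOUN DET NOUN ADJ ADV ADJ CONJ CONJ NOUN.
Checking each rule: R1 ✗, R2 ✓, R3 ✓.
Only rule 1 fails.

1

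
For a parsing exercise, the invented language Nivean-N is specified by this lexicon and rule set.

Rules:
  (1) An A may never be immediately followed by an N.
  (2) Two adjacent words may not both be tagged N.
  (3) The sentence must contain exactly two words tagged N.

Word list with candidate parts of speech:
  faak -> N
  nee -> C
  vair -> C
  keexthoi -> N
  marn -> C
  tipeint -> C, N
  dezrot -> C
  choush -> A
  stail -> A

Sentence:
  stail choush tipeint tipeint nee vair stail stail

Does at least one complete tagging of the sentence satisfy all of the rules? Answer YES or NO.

Candidates per position — 1:stail {A}; 2:choush {A}; 3:tipeint {C,N}; 4:tipeint {C,N}; 5:nee {C}; 6:vair {C}; 7:stail {A}; 8:stail {A}.
Every candidate sequence violates at least one rule; no consistent tagging exists.

NO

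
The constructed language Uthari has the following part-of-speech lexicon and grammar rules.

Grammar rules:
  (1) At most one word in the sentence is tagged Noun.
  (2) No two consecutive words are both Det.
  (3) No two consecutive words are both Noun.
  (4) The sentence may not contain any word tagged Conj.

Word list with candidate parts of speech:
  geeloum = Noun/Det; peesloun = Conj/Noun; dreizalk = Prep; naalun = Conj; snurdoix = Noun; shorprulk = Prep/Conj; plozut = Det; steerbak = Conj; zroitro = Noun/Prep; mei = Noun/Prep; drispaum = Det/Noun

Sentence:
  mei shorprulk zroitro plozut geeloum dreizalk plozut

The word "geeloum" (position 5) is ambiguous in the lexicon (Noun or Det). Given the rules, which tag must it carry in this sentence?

Candidates per position — 1:mei {Noun,Prep}; 2:shorprulk {Prep,Conj}; 3:zroitro {Noun,Prep}; 4:plozut {Det}; 5:geeloum {Noun,Det}; 6:dreizalk {Prep}; 7:plozut {Det}.
Position 2: tagging it Conj would leave rule 4 unsatisfiable, so it must be Prep.
Position 5: tagging it Det would leave rule 2 unsatisfiable, so it must be Noun.
Position 1: tagging it Noun would leave rule 1 unsatisfiable, so it must be Prep.
Position 3: tagging it Noun would leave rule 1 unsatisfiable, so it must be Prep.
So the tagging must be: Prep Prep Prep Det Noun Prep Det.
Verifying each rule — rule 1 ok; rule 2 ok; rule 3 ok; rule 4 ok.

Noun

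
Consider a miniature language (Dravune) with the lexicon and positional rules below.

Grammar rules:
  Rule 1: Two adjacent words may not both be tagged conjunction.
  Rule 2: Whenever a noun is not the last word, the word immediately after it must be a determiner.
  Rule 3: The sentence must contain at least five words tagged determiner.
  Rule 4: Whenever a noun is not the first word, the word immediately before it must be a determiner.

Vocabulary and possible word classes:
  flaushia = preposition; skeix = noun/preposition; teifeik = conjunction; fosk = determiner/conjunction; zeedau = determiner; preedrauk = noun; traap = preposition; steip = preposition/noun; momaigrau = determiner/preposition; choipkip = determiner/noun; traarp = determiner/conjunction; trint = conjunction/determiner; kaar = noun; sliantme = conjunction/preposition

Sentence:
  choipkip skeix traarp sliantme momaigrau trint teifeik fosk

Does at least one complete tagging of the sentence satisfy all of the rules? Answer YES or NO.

YES

Candidates per position — 1:choipkip {determiner,noun}; 2:skeix {noun,preposition}; 3:traarp {determiner,conjunction}; 4:sliantme {conjunction,preposition}; 5:momaigrau {determiner,preposition}; 6:trint {conjunction,determiner}; 7:teifeik {conjunction}; 8:fosk {determiner,conjunction}.
One satisfying assignment: determiner noun determiner conjunction determiner determiner conjunction determiner.
Rule-by-rule: rule 1 ✓; rule 2 ✓; rule 3 ✓; rule 4 ✓.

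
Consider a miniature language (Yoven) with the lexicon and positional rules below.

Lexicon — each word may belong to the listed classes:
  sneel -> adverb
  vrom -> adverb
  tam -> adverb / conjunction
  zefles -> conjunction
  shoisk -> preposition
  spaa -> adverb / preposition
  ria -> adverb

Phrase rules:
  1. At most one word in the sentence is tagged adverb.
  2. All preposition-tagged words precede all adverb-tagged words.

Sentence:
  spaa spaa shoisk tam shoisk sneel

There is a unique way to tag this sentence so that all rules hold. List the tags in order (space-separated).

Candidates per position — 1:spaa {adverb,preposition}; 2:spaa {adverb,preposition}; 3:shoisk {preposition}; 4:tam {adverb,conjunction}; 5:shoisk {preposition}; 6:sneel {adverb}.
Position 1: adverb is ruled out by rule 1; that leaves preposition.
Position 2: adverb is ruled out by rule 1; that leaves preposition.
Position 4: adverb is ruled out by rule 1; that leaves conjunction.
The unique satisfying tagging is: preposition preposition preposition conjunction preposition adverb.
Rule-by-rule: rule 1 ok; rule 2 ok.

preposition preposition preposition conjunction preposition adverb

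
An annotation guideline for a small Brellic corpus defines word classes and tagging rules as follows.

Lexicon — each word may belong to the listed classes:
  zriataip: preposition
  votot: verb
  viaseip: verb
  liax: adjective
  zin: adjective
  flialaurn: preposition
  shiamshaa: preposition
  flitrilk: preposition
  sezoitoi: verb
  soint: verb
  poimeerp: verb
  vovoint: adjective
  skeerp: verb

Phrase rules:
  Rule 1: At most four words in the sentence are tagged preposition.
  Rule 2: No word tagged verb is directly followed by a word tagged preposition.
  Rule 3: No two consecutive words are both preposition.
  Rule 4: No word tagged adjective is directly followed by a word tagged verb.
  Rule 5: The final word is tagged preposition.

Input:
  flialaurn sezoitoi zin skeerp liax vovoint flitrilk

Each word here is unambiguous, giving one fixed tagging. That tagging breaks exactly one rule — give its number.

4

Fixed tagging: preposition verb adjective verb adjective adjective preposition.
Applying the rules: R1 holds, R2 holds, R3 holds, R4 violated, R5 holds.
Only rule 4 fails.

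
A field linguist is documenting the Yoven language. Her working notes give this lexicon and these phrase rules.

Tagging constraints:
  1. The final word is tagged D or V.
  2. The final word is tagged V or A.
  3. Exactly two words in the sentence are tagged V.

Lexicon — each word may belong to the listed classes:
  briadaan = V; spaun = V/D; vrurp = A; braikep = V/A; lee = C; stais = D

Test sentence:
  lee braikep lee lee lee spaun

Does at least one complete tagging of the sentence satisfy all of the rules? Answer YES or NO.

Candidates per position — 1:lee {C}; 2:braikep {V,A}; 3:lee {C}; 4:lee {C}; 5:lee {C}; 6:spaun {V,D}.
One satisfying assignment: C V C C C V.
Rule-by-rule: rule 1 holds; rule 2 holds; rule 3 holds.

YES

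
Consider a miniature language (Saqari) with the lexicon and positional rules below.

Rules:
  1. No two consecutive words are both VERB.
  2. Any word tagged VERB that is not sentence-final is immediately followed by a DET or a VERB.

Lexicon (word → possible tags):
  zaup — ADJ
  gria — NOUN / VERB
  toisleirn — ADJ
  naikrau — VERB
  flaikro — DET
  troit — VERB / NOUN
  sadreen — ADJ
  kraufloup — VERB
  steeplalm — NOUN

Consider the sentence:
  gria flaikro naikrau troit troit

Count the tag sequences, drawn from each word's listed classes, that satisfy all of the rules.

Candidates per position — 1:gria {NOUN,VERB}; 2:flaikro {DET}; 3:naikrau {VERB}; 4:troit {VERB,NOUN}; 5:troit {VERB,NOUN}.
There are 8 candidate sequences in total.
Every candidate sequence violates at least one rule; no consistent tagging exists.
Count = 0.

0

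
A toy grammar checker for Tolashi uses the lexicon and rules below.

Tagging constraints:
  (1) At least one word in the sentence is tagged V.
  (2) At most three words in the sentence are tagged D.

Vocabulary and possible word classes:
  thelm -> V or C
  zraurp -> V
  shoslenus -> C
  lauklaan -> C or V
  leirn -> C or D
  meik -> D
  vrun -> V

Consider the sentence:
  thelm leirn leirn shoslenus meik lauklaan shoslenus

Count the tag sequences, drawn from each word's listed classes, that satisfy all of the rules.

Candidates per position — 1:thelm {V,C}; 2:leirn {C,D}; 3:leirn {C,D}; 4:shoslenus {C}; 5:meik {D}; 6:lauklaan {C,V}; 7:shoslenus {C}.
There are 16 candidate sequences in total.
Checking each against the rules leaves 12 sequences.
Count = 12.

12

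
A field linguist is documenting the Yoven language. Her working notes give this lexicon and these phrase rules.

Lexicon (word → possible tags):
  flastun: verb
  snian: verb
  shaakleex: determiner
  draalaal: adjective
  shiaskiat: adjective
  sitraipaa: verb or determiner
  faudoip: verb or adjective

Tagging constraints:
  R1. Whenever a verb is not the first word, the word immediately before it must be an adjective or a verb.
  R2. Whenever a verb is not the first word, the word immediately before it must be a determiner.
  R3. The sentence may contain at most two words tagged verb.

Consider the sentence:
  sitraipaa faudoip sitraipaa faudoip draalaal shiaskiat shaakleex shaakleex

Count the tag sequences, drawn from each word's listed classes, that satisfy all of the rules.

Candidates per position — 1:sitraipaa {verb,determiner}; 2:faudoip {verb,adjective}; 3:sitraipaa {verb,determiner}; 4:faudoip {verb,adjective}; 5:draalaal {adjective}; 6:shiaskiat {adjective}; 7:shaakleex {determiner}; 8:shaakleex {determiner}.
There are 16 candidate sequences in total.
The sequences that satisfy every rule: verb adjective determiner adjective adjective adjective determiner determiner; determiner adjective determiner adjective adjective adjective determiner determiner.
Count = 2.

2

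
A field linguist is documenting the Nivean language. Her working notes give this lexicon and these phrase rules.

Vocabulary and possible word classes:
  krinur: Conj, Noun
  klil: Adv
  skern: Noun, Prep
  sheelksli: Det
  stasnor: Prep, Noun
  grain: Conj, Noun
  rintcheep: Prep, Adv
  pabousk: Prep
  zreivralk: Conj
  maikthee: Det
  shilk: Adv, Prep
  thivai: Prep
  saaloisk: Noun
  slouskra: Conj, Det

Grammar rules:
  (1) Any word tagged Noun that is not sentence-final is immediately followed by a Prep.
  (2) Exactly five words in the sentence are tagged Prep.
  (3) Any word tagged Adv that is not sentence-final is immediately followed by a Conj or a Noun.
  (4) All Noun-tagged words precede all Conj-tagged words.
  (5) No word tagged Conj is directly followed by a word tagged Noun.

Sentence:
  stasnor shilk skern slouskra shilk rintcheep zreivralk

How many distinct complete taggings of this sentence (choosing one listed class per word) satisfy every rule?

Candidates per position — 1:stasnor {Prep,Noun}; 2:shilk {Adv,Prep}; 3:skern {Noun,Prep}; 4:slouskra {Conj,Det}; 5:shilk {Adv,Prep}; 6:rintcheep {Prep,Adv}; 7:zreivralk {Conj}.
There are 64 candidate sequences in total.
The sequences that satisfy every rule: Prep Prep Prep Conj Prep Prep Conj; Prep Prep Prep Det Prep Prep Conj.
Count = 2.

2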